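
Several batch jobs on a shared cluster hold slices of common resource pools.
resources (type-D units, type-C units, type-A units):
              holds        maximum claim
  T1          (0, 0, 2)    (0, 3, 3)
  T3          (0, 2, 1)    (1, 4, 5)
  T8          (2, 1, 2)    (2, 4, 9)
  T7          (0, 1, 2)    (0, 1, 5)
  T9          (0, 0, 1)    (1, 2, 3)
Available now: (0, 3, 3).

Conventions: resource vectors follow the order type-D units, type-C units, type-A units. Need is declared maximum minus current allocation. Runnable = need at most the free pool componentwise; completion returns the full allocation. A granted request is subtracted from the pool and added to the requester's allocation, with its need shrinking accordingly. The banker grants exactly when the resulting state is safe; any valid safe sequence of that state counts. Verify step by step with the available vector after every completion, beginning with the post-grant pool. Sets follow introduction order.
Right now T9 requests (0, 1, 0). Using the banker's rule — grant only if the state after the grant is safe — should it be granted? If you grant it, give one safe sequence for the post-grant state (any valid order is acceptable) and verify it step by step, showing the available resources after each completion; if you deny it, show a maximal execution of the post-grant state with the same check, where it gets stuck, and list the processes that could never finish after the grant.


GRANT — the state after the grant stays safe, e.g. via T7, T1, T8, T3, T9.
Key observation: (0, 2, 3) free after granting still covers T7 first, and each release covers the next.
Step-by-step check of the post-grant state:
  pool = (0, 2, 3)
  run T7 (needs (0, 0, 3), free (0, 2, 3)); after release of (0, 1, 2) the pool is (0, 3, 5)
  run T1 (needs (0, 3, 1), free (0, 3, 5)); after release of (0, 0, 2) the pool is (0, 3, 7)
  run T8 (needs (0, 3, 7), free (0, 3, 7)); after release of (2, 1, 2) the pool is (2, 4, 9)
  run T3 (needs (1, 2, 4), free (2, 4, 9)); after release of (0, 2, 1) the pool is (2, 6, 10)
  run T9 (needs (1, 1, 2), free (2, 6, 10)); after release of (0, 1, 1) the pool is (2, 7, 11)


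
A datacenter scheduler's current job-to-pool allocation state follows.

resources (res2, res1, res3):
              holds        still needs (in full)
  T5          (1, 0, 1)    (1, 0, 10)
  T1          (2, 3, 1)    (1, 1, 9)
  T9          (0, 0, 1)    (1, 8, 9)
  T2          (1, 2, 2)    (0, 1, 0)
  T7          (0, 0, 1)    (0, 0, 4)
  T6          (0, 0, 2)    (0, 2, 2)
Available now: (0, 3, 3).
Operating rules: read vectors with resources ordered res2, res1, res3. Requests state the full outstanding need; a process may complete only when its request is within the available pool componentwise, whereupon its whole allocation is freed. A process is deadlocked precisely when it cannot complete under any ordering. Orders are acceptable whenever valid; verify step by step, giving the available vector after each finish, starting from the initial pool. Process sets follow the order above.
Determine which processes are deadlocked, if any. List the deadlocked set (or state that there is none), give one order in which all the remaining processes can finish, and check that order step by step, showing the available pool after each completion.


The deadlocked set is T5, T1 and T9.
Key observation: no order helps: past T2, T6, T7, the free pool tops out at (1, 5, 8), below what each blocked process needs in res3.
One completion order for the rest: T2, T6, T7. Step-by-step check:
  pool = (0, 3, 3)
  T2: need (0, 1, 0) fits (0, 3, 3); releases (1, 2, 2), pool now (1, 5, 5)
  T6: need (0, 2, 2) fits (1, 5, 5); releases (0, 0, 2), pool now (1, 5, 7)
  T7: need (0, 0, 4) fits (1, 5, 7); releases (0, 0, 1), pool now (1, 5, 8)
None of the blocked processes ever fits:
  T5 cannot run: need (1, 0, 10) vs free (1, 5, 8) (insufficient res3)
  T1 cannot run: need (1, 1, 9) vs free (1, 5, 8) (insufficient res3)
  T9 cannot run: need (1, 8, 9) vs free (1, 5, 8) (insufficient res1 and res3)


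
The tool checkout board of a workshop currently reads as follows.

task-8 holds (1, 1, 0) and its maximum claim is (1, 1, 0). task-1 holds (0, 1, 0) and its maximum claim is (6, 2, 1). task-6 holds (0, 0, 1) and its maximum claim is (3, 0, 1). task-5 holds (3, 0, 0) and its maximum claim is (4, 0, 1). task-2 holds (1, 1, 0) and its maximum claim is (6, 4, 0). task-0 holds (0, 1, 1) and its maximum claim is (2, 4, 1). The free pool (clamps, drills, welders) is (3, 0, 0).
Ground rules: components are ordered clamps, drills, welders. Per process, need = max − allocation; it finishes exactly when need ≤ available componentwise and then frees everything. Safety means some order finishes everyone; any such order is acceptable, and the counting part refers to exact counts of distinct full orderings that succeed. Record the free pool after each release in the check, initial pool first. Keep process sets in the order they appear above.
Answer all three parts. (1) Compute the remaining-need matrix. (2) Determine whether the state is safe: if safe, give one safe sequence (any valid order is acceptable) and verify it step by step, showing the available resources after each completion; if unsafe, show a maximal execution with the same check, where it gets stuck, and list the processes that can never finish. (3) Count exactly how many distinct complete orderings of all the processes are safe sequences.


(1) Need matrix, components ordered clamps, drills, welders:
  task-8: (0, 0, 0)
  task-1: (6, 1, 1)
  task-6: (3, 0, 0)
  task-5: (1, 0, 1)
  task-2: (5, 3, 0)
  task-0: (2, 3, 0)
(2) The state is UNSAFE.
Key observation: the wall is drills: completing task-6, task-8, task-5, task-1 brings the pool only to (7, 2, 1), and all the rest need more.
A maximal execution: task-6, task-8, task-5, task-1 — then nothing else fits. Step-by-step check:
  pool = (3, 0, 0)
  task-6 needs (3, 0, 0) <= (3, 0, 0) -> finishes; pool += (0, 0, 1) = (3, 0, 1)
  task-8 needs (0, 0, 0) <= (3, 0, 1) -> finishes; pool += (1, 1, 0) = (4, 1, 1)
  task-5 needs (1, 0, 1) <= (4, 1, 1) -> finishes; pool += (3, 0, 0) = (7, 1, 1)
  task-1 needs (6, 1, 1) <= (7, 1, 1) -> finishes; pool += (0, 1, 0) = (7, 2, 1)
  task-2 cannot run: need (5, 3, 0) vs free (7, 2, 1) (insufficient drills)
  task-0 cannot run: need (2, 3, 0) vs free (7, 2, 1) (insufficient drills)
Permanently blocked: task-2 and task-0.
(3) The exact count: 0 of the possible complete orderings are safe sequences.


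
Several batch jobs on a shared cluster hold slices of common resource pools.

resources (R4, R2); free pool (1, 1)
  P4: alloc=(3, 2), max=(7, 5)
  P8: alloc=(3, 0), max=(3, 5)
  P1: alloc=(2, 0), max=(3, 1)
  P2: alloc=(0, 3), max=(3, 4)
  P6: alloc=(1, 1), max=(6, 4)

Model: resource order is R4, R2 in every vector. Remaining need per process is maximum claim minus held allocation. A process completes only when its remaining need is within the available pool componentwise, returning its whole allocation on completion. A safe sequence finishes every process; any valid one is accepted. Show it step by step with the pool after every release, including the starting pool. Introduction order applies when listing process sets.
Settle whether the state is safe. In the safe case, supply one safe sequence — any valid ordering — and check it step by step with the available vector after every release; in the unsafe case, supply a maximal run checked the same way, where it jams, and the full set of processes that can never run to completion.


The state is UNSAFE.
Key observation: after P1, P2 the pool peaks at (3, 4), and each blocked process is short somewhere: P4 on R4; P8 on R2; P6 on R4.
Going as far as possible: P1, P2; after that, nothing fits. Step-by-step check:
  pool = (1, 1)
  P1 needs (1, 1) <= (1, 1) -> finishes; pool += (2, 0) = (3, 1)
  P2 needs (3, 1) <= (3, 1) -> finishes; pool += (0, 3) = (3, 4)
  blocked: P4 wants (4, 3), pool (3, 4) — not enough R4
  blocked: P8 wants (0, 5), pool (3, 4) — not enough R2
  blocked: P6 wants (5, 3), pool (3, 4) — not enough R4
Never able to finish: P4, P8 and P6.


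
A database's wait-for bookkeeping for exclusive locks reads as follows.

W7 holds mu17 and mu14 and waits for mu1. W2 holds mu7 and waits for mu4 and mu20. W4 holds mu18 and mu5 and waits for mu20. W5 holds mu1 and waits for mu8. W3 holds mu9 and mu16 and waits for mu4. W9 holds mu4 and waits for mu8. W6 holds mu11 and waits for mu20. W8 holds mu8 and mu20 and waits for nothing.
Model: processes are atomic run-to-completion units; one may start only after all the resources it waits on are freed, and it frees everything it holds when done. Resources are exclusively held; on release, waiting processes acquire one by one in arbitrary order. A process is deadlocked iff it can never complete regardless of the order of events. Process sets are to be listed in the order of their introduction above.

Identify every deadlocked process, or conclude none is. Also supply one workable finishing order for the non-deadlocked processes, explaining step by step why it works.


No process is deadlocked.
Key observation: all waits point, directly or indirectly, at processes that can finish, so nothing is permanently blocked.
A valid finishing order for the others: W8, W9, W5, W7, W6, W4, W2, W3.
Step-by-step check:
  W8: no waits; runs immediately, freeing mu8 and mu20
  run W9 (all its waits — mu8 — are resolved); releases mu4
  run W5 (all its waits — mu8 — are resolved); releases mu1
  run W7 (all its waits — mu1 — are resolved); releases mu17 and mu14
  run W6 (all its waits — mu20 — are resolved); releases mu11
  run W4 (all its waits — mu20 — are resolved); releases mu18 and mu5
  run W2 (all its waits — mu4 and mu20 — are resolved); releases mu7
  run W3 (all its waits — mu4 — are resolved); releases mu9 and mu16


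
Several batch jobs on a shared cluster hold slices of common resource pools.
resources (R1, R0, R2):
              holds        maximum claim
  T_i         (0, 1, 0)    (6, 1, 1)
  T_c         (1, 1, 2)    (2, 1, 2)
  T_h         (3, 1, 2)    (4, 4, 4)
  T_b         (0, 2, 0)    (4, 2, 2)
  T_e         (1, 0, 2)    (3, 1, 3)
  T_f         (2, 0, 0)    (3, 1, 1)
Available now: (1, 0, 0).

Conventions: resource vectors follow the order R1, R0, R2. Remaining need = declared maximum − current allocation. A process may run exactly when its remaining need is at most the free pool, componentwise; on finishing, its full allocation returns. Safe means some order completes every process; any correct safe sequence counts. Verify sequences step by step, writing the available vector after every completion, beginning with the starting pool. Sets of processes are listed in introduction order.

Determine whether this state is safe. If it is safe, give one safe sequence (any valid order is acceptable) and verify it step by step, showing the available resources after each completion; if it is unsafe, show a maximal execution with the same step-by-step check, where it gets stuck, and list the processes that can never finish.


SAFE, for example via the order T_c, T_e, T_f, T_b, T_h, T_i.
Key observation: the order's first zero-slack moment is T_c ((1, 0, 0) needed, (1, 0, 0) free — a requested resource with nothing to spare).
Walking it through:
  pool = (1, 0, 0)
  T_c needs (1, 0, 0) <= (1, 0, 0) -> finishes; pool += (1, 1, 2) = (2, 1, 2)
  T_e needs (2, 1, 1) <= (2, 1, 2) -> finishes; pool += (1, 0, 2) = (3, 1, 4)
  T_f needs (1, 1, 1) <= (3, 1, 4) -> finishes; pool += (2, 0, 0) = (5, 1, 4)
  T_b needs (4, 0, 2) <= (5, 1, 4) -> finishes; pool += (0, 2, 0) = (5, 3, 4)
  T_h needs (1, 3, 2) <= (5, 3, 4) -> finishes; pool += (3, 1, 2) = (8, 4, 6)
  T_i needs (6, 0, 1) <= (8, 4, 6) -> finishes; pool += (0, 1, 0) = (8, 5, 6)


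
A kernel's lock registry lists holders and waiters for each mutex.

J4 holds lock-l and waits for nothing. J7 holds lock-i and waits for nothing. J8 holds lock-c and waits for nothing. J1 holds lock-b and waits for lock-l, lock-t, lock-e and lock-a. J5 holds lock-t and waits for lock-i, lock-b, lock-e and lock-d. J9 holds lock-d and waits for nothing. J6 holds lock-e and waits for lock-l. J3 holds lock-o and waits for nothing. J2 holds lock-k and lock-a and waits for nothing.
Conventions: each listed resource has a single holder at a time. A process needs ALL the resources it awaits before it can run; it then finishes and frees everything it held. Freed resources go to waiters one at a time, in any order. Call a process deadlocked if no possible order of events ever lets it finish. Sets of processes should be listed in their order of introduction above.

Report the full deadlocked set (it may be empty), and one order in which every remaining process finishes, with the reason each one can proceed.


Deadlocked set: J1 and J5.
Key observation: the wait chain closes on itself along J1 -> J5 -> J1; no other process is dragged down with it.
One completion order for the rest: J3, J2, J8, J7, J9, J4, J6.
Check, step by step:
  run J3 (it waits on nothing); releases lock-o
  run J2 (it waits on nothing); releases lock-k and lock-a
  run J8 (it waits on nothing); releases lock-c
  run J7 (it waits on nothing); releases lock-i
  run J9 (it waits on nothing); releases lock-d
  run J4 (it waits on nothing); releases lock-l
  J6: everything it awaited (lock-l) is free; runs, freeing lock-e


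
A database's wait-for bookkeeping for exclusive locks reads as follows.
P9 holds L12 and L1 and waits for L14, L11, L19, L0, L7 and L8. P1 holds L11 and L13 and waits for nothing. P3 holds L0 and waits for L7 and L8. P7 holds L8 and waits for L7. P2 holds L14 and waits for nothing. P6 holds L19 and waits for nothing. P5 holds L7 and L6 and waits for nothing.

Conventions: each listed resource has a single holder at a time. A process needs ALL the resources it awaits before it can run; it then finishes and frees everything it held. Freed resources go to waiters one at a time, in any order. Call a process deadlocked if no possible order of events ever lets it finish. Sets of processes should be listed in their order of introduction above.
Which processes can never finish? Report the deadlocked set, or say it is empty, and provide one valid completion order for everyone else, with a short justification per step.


Nothing here is deadlocked.
Key observation: although several processes wait, no cycle exists — each chain bottoms out at a free runner.
A valid finishing order for the others: P1, P2, P5, P7, P6, P3, P9.
Walking it through:
  P1 waits on nothing -> runs at once and releases L11 and L13
  P2 waits on nothing -> runs at once and releases L14
  P5 waits on nothing -> runs at once and releases L7 and L6
  run P7 (all its waits — L7 — are resolved); releases L8
  P6 waits on nothing -> runs at once and releases L19
  run P3 (all its waits — L7 and L8 — are resolved); releases L0
  run P9 (all its waits — L14, L11, L19, L0, L7 and L8 — are resolved); releases L12 and L1


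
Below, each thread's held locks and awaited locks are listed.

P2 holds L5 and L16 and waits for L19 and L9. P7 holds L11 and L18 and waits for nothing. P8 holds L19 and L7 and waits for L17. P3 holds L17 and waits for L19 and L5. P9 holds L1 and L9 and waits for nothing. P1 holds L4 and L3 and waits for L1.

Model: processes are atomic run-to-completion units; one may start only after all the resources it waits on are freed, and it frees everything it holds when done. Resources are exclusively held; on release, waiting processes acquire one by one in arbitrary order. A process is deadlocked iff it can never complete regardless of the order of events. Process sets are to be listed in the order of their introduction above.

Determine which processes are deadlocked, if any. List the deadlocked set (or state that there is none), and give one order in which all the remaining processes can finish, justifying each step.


Deadlocked: P2, P8 and P3.
Key observation: the waits loop around P2 -> P8 -> P3 -> P2 with no way out; no other process is dragged down with it.
A valid finishing order for the others: P9, P1, P7.
Verifying each step:
  P9 waits on nothing -> runs at once and releases L1 and L9
  P1: everything it awaited (L1) is free; runs, freeing L4 and L3
  P7 waits on nothing -> runs at once and releases L11 and L18


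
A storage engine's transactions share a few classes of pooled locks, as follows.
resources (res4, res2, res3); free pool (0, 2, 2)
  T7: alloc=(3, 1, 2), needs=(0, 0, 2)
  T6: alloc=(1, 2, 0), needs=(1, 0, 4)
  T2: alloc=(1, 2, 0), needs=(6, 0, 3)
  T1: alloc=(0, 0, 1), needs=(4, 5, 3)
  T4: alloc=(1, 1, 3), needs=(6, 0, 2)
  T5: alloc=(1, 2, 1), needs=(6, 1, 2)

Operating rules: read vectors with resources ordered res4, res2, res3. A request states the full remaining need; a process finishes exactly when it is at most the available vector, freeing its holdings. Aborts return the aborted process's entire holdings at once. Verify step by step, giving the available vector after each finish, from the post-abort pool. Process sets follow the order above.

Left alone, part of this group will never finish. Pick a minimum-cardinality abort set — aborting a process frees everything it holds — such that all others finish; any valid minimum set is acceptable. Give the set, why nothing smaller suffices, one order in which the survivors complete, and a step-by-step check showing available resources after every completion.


Abort T2 and T5.
Key observation: T4 had no path to completion before; after the abort of T2 and T5 ((2, 4, 1) returned), step 4 is where it fits.
Why nothing smaller works — every single abort fails: T7 alone leaves T2 blocked (short on res4); T6 alone leaves T2 blocked (short on res4); T2 alone leaves T4 blocked (short on res4); T1 alone leaves T2 blocked (short on res4); T4 alone leaves T2 blocked (short on res4); T5 alone leaves T2 blocked (short on res4).
Survivors finish in the order: T7, T6, T1, T4. Check, step by step (pool after the aborts first):
  pool = (2, 6, 3)
  T7 needs (0, 0, 2) <= (2, 6, 3) -> finishes; pool += (3, 1, 2) = (5, 7, 5)
  T6 needs (1, 0, 4) <= (5, 7, 5) -> finishes; pool += (1, 2, 0) = (6, 9, 5)
  T1 needs (4, 5, 3) <= (6, 9, 5) -> finishes; pool += (0, 0, 1) = (6, 9, 6)
  T4 needs (6, 0, 2) <= (6, 9, 6) -> finishes; pool += (1, 1, 3) = (7, 10, 9)


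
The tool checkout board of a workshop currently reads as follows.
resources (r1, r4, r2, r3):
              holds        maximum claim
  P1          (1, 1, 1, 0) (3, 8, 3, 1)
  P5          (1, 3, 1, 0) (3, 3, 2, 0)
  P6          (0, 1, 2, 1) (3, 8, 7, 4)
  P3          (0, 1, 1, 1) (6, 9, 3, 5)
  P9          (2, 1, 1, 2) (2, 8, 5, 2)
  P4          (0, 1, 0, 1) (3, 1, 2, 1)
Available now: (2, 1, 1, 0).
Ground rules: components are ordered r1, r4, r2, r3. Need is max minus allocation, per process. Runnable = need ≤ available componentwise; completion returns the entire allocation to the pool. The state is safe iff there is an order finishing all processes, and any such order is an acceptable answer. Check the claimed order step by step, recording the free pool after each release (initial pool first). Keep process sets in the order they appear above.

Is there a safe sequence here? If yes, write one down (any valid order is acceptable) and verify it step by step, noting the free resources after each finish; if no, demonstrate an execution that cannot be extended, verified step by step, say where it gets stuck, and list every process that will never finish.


UNSAFE — no complete ordering exists.
Key observation: P5, P4 can finish, but then (3, 5, 2, 1) is all there is, and the blocked group's r4 demands exceed it.
Going as far as possible: P5, P4; after that, nothing fits. Verifying each step:
  pool = (2, 1, 1, 0)
  run P5 (needs (2, 0, 1, 0), free (2, 1, 1, 0)); after release of (1, 3, 1, 0) the pool is (3, 4, 2, 0)
  run P4 (needs (3, 0, 2, 0), free (3, 4, 2, 0)); after release of (0, 1, 0, 1) the pool is (3, 5, 2, 1)
  blocked: P1 wants (2, 7, 2, 1), pool (3, 5, 2, 1) — not enough r4
  blocked: P6 wants (3, 7, 5, 3), pool (3, 5, 2, 1) — not enough r4, r2 and r3
  blocked: P3 wants (6, 8, 2, 4), pool (3, 5, 2, 1) — not enough r1, r4 and r3
  blocked: P9 wants (0, 7, 4, 0), pool (3, 5, 2, 1) — not enough r4 and r2
Never able to finish: P1, P6, P3 and P9.


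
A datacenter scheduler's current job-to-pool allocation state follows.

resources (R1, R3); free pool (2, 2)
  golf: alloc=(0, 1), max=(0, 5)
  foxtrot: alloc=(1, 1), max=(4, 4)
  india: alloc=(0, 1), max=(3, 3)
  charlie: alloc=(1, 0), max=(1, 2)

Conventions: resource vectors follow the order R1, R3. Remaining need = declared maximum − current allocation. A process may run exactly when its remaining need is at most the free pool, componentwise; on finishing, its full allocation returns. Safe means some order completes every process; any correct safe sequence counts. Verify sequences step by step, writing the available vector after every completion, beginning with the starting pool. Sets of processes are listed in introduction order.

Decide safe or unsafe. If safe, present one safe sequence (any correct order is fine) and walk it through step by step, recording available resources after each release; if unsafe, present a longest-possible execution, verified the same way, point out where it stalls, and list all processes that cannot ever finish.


SAFE. One safe sequence: charlie, india, foxtrot, golf.
Key observation: charlie is the earliest step where a requested resource binds exactly: need (0, 2), pool (2, 2) at its turn.
Walking it through:
  pool = (2, 2)
  charlie needs (0, 2) <= (2, 2) -> finishes; pool += (1, 0) = (3, 2)
  india needs (3, 2) <= (3, 2) -> finishes; pool += (0, 1) = (3, 3)
  foxtrot needs (3, 3) <= (3, 3) -> finishes; pool += (1, 1) = (4, 4)
  golf needs (0, 4) <= (4, 4) -> finishes; pool += (0, 1) = (4, 5)


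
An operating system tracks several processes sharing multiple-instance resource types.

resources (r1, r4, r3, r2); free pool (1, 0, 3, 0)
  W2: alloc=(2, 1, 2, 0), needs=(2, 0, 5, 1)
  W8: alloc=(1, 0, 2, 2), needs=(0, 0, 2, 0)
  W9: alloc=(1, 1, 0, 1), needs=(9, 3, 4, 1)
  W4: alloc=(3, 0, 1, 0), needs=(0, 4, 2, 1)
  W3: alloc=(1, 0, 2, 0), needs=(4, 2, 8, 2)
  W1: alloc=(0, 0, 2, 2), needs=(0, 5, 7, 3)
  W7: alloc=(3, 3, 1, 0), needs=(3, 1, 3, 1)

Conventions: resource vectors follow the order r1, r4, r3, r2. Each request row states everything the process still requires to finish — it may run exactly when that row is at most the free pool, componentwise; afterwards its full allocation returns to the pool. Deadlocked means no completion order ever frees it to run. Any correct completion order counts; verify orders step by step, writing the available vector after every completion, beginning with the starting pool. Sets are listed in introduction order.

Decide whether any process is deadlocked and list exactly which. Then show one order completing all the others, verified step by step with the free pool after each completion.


The deadlocked set is empty.
Key observation: W8 fits the free pool immediately, and its release cascades until everyone finishes.
A valid finishing order for the others: W8, W2, W7, W4, W3, W9, W1. Check, step by step:
  pool = (1, 0, 3, 0)
  W8: need (0, 0, 2, 0) fits (1, 0, 3, 0); releases (1, 0, 2, 2), pool now (2, 0, 5, 2)
  W2: need (2, 0, 5, 1) fits (2, 0, 5, 2); releases (2, 1, 2, 0), pool now (4, 1, 7, 2)
  W7: need (3, 1, 3, 1) fits (4, 1, 7, 2); releases (3, 3, 1, 0), pool now (7, 4, 8, 2)
  W4: need (0, 4, 2, 1) fits (7, 4, 8, 2); releases (3, 0, 1, 0), pool now (10, 4, 9, 2)
  W3: need (4, 2, 8, 2) fits (10, 4, 9, 2); releases (1, 0, 2, 0), pool now (11, 4, 11, 2)
  W9: need (9, 3, 4, 1) fits (11, 4, 11, 2); releases (1, 1, 0, 1), pool now (12, 5, 11, 3)
  W1: need (0, 5, 7, 3) fits (12, 5, 11, 3); releases (0, 0, 2, 2), pool now (12, 5, 13, 5)


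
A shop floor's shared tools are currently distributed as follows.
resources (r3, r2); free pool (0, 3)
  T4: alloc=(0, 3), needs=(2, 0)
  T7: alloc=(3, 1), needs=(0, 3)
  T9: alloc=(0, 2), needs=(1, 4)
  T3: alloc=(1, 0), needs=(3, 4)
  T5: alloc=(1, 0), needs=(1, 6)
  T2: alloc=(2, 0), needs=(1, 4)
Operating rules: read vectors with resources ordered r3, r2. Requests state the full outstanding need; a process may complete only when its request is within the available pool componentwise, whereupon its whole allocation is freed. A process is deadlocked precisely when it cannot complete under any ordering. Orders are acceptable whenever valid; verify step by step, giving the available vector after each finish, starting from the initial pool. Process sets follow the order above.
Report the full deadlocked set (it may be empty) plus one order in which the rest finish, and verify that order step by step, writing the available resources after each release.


Nothing here is deadlocked.
Key observation: there is always a runnable process — T7 first — so the state unwinds completely.
A valid finishing order for the others: T7, T4, T2, T3, T9, T5. Walking it through:
  pool = (0, 3)
  T7: need (0, 3) fits (0, 3); releases (3, 1), pool now (3, 4)
  T4: need (2, 0) fits (3, 4); releases (0, 3), pool now (3, 7)
  T2: need (1, 4) fits (3, 7); releases (2, 0), pool now (5, 7)
  T3: need (3, 4) fits (5, 7); releases (1, 0), pool now (6, 7)
  T9: need (1, 4) fits (6, 7); releases (0, 2), pool now (6, 9)
  T5: need (1, 6) fits (6, 9); releases (1, 0), pool now (7, 9)


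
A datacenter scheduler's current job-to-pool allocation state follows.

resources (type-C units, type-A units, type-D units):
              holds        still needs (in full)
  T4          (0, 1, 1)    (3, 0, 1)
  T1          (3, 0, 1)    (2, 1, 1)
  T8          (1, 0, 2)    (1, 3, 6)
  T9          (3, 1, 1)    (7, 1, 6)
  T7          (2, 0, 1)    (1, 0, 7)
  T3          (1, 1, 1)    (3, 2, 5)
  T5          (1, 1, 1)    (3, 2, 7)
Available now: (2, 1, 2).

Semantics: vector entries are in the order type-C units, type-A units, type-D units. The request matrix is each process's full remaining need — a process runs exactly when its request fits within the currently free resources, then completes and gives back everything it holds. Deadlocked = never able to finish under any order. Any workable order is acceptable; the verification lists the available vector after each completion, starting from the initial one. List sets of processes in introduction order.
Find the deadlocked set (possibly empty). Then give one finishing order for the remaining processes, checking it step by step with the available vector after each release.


Deadlocked: T8, T9, T7, T3 and T5.
Key observation: the wall is type-D units: completing T1, T4 brings the pool only to (5, 2, 4), and all the rest need more.
A valid finishing order for the others: T1, T4. Step-by-step check:
  pool = (2, 1, 2)
  T1: need (2, 1, 1) fits (2, 1, 2); releases (3, 0, 1), pool now (5, 1, 3)
  T4: need (3, 0, 1) fits (5, 1, 3); releases (0, 1, 1), pool now (5, 2, 4)
The blocked processes can never fit:
  T8 still needs (1, 3, 6) but only (5, 2, 4) is free — short on type-A units and type-D units
  T9 still needs (7, 1, 6) but only (5, 2, 4) is free — short on type-C units and type-D units
  T7 still needs (1, 0, 7) but only (5, 2, 4) is free — short on type-D units
  T3 still needs (3, 2, 5) but only (5, 2, 4) is free — short on type-D units
  T5 still needs (3, 2, 7) but only (5, 2, 4) is free — short on type-D units


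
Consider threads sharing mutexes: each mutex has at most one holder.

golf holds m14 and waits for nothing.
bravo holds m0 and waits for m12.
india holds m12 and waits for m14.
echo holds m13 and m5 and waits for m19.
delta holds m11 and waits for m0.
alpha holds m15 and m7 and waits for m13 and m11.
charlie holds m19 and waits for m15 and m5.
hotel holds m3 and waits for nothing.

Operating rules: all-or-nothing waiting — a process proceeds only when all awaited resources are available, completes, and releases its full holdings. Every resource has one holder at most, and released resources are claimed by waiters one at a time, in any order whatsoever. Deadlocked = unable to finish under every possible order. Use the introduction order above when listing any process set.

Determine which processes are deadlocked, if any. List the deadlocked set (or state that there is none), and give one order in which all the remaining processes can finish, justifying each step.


Deadlocked set: echo, alpha and charlie.
Key observation: the loop echo -> charlie -> echo blocks itself forever; alpha is caught in further circular waits.
A valid finishing order for the others: golf, india, bravo, hotel, delta.
Walking it through:
  golf waits on nothing -> runs at once and releases m14
  india waits on m14 — all released -> runs and releases m12
  bravo waits on m12 — all released -> runs and releases m0
  hotel waits on nothing -> runs at once and releases m3
  delta waits on m0 — all released -> runs and releases m11


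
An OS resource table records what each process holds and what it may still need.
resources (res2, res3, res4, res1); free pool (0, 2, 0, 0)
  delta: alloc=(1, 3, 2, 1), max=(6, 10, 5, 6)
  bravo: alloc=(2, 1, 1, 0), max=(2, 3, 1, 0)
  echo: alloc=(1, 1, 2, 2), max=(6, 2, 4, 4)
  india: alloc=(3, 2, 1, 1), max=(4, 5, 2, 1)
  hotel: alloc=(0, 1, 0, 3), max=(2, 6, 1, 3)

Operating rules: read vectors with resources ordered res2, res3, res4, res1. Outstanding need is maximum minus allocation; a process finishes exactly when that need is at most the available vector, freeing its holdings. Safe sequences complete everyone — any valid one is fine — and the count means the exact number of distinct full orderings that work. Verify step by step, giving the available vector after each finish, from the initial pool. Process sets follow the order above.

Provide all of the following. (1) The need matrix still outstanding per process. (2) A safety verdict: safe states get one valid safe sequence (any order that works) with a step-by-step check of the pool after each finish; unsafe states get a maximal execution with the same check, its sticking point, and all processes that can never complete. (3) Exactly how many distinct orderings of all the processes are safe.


(1) Outstanding need per process (order res2, res3, res4, res1):
  delta: (5, 7, 3, 5)
  bravo: (0, 2, 0, 0)
  echo: (5, 1, 2, 2)
  india: (1, 3, 1, 0)
  hotel: (2, 5, 1, 0)
(2) SAFE, for example via the order bravo, india, hotel, echo, delta.
Key observation: reading the order forward, bravo is the first process whose need (0, 2, 0, 0) meets the free pool (0, 2, 0, 0) exactly on a resource it requests.
Check, step by step:
  pool = (0, 2, 0, 0)
  bravo: need (0, 2, 0, 0) fits (0, 2, 0, 0); releases (2, 1, 1, 0), pool now (2, 3, 1, 0)
  india: need (1, 3, 1, 0) fits (2, 3, 1, 0); releases (3, 2, 1, 1), pool now (5, 5, 2, 1)
  hotel: need (2, 5, 1, 0) fits (5, 5, 2, 1); releases (0, 1, 0, 3), pool now (5, 6, 2, 4)
  echo: need (5, 1, 2, 2) fits (5, 6, 2, 4); releases (1, 1, 2, 2), pool now (6, 7, 4, 6)
  delta: need (5, 7, 3, 5) fits (6, 7, 4, 6); releases (1, 3, 2, 1), pool now (7, 10, 6, 7)
(3) Precisely 1 of the possible complete orderings is a safe sequence.


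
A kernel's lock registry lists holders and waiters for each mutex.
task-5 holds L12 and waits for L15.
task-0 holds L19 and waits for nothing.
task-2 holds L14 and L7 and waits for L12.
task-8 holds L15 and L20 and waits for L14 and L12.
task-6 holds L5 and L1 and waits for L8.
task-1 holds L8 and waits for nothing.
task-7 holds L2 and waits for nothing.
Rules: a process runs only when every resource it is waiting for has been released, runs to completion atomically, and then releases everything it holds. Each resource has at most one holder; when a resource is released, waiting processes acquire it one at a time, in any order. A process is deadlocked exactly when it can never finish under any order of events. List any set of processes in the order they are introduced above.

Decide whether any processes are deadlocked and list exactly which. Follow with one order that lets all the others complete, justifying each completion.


Deadlocked: task-5, task-2 and task-8.
Key observation: the waits loop around task-5 -> task-8 -> task-5 with no way out; task-2 is caught in further circular waits.
The rest can finish in the order task-1, task-6, task-0, task-7.
Step-by-step check:
  task-1: no waits; runs immediately, freeing L8
  task-6 waits on L8 — all released -> runs and releases L5 and L1
  task-0: no waits; runs immediately, freeing L19
  task-7: no waits; runs immediately, freeing L2


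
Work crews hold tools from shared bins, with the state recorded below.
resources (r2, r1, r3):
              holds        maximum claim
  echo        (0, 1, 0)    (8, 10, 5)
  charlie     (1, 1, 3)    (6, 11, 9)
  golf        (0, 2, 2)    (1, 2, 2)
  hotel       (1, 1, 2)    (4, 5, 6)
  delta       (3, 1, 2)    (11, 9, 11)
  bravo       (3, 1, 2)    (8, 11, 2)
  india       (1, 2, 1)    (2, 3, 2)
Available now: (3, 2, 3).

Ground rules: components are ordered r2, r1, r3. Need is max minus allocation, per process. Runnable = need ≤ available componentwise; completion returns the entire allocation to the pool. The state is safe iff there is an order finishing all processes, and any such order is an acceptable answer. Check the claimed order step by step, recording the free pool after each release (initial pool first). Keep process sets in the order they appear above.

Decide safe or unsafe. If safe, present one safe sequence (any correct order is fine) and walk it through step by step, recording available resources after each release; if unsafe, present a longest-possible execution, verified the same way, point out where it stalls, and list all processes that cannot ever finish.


The state is UNSAFE.
Key observation: once golf, hotel, india finish, the pool peaks at (5, 7, 8) — and every remaining process still needs more r1 than that.
The run golf, hotel, india cannot be extended any further. Verifying each step:
  pool = (3, 2, 3)
  run golf (needs (1, 0, 0), free (3, 2, 3)); after release of (0, 2, 2) the pool is (3, 4, 5)
  run hotel (needs (3, 4, 4), free (3, 4, 5)); after release of (1, 1, 2) the pool is (4, 5, 7)
  run india (needs (1, 1, 1), free (4, 5, 7)); after release of (1, 2, 1) the pool is (5, 7, 8)
  blocked: echo wants (8, 9, 5), pool (5, 7, 8) — not enough r2 and r1
  blocked: charlie wants (5, 10, 6), pool (5, 7, 8) — not enough r1
  blocked: delta wants (8, 8, 9), pool (5, 7, 8) — not enough r2, r1 and r3
  blocked: bravo wants (5, 10, 0), pool (5, 7, 8) — not enough r1
Processes that can never finish: echo, charlie, delta and bravo.


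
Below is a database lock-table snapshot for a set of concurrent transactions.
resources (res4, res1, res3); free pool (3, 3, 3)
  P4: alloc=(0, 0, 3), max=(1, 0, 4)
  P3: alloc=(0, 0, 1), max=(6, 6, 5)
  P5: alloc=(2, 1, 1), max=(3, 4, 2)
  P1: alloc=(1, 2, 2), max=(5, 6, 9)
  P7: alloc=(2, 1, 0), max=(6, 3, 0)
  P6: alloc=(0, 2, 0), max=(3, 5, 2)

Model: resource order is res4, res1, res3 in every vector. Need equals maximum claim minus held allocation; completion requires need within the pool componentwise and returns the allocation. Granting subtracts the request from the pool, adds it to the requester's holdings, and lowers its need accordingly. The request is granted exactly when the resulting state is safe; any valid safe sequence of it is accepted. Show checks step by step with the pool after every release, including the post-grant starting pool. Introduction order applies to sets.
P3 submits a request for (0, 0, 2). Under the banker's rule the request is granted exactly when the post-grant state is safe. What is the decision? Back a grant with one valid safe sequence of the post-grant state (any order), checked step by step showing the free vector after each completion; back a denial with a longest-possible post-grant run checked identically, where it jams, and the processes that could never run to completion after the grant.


GRANT. The post-grant state is safe; one safe sequence: P5, P6, P7, P4, P3, P1.
Key observation: with (3, 3, 1) left after the transfer, P5 can run at once — the state stays safe.
Check on the post-grant state, step by step:
  pool = (3, 3, 1)
  P5 needs (1, 3, 1) <= (3, 3, 1) -> finishes; pool += (2, 1, 1) = (5, 4, 2)
  P6 needs (3, 3, 2) <= (5, 4, 2) -> finishes; pool += (0, 2, 0) = (5, 6, 2)
  P7 needs (4, 2, 0) <= (5, 6, 2) -> finishes; pool += (2, 1, 0) = (7, 7, 2)
  P4 needs (1, 0, 1) <= (7, 7, 2) -> finishes; pool += (0, 0, 3) = (7, 7, 5)
  P3 needs (6, 6, 2) <= (7, 7, 5) -> finishes; pool += (0, 0, 3) = (7, 7, 8)
  P1 needs (4, 4, 7) <= (7, 7, 8) -> finishes; pool += (1, 2, 2) = (8, 9, 10)


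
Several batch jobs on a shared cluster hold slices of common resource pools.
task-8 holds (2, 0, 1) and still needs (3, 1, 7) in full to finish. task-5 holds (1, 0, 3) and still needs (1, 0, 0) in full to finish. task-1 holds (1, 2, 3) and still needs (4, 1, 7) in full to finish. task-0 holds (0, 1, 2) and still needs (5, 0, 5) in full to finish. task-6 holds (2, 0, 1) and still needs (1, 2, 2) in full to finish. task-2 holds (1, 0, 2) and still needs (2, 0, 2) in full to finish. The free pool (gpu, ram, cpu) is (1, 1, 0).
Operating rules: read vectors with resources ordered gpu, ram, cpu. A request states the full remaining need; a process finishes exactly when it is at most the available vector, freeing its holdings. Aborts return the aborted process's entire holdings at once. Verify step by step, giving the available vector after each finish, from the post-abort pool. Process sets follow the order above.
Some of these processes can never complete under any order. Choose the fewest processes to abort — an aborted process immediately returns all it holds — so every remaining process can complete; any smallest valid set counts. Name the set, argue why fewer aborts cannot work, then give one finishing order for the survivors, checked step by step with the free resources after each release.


Abort task-6.
Key observation: task-0 could never have finished before the abort; with (2, 0, 1) returned by task-6, it fits at step 3.
No smaller set exists: with zero aborts the deadlock remains.
One survivor order: task-5, task-2, task-0, task-1, task-8. Walking it through (post-abort pool first):
  pool = (3, 1, 1)
  run task-5 (needs (1, 0, 0), free (3, 1, 1)); after release of (1, 0, 3) the pool is (4, 1, 4)
  run task-2 (needs (2, 0, 2), free (4, 1, 4)); after release of (1, 0, 2) the pool is (5, 1, 6)
  run task-0 (needs (5, 0, 5), free (5, 1, 6)); after release of (0, 1, 2) the pool is (5, 2, 8)
  run task-1 (needs (4, 1, 7), free (5, 2, 8)); after release of (1, 2, 3) the pool is (6, 4, 11)
  run task-8 (needs (3, 1, 7), free (6, 4, 11)); after release of (2, 0, 1) the pool is (8, 4, 12)


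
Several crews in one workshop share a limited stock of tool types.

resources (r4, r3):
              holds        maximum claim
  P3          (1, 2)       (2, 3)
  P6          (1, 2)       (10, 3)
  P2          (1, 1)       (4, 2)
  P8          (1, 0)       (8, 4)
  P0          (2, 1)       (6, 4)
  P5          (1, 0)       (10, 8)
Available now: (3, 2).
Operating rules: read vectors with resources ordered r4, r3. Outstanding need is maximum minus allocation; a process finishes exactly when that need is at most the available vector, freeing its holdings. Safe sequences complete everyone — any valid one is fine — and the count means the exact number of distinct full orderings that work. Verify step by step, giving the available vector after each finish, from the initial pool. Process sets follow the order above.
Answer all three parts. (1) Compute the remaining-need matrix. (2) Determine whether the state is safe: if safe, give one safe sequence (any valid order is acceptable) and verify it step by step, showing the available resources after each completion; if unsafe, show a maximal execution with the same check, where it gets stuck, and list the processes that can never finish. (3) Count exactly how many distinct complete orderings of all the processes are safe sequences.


(1) Need matrix, components ordered r4, r3:
  P3: (1, 1)
  P6: (9, 1)
  P2: (3, 1)
  P8: (7, 4)
  P0: (4, 3)
  P5: (9, 8)
(2) UNSAFE — no complete ordering exists.
Key observation: P3, P0, P2, P8 can finish, but then (8, 6) is all there is, and the blocked group's r4 demands exceed it.
A maximal execution: P3, P0, P2, P8 — then nothing else fits. Verifying each step:
  pool = (3, 2)
  P3: need (1, 1) fits (3, 2); releases (1, 2), pool now (4, 4)
  P0: need (4, 3) fits (4, 4); releases (2, 1), pool now (6, 5)
  P2: need (3, 1) fits (6, 5); releases (1, 1), pool now (7, 6)
  P8: need (7, 4) fits (7, 6); releases (1, 0), pool now (8, 6)
  blocked: P6 wants (9, 1), pool (8, 6) — not enough r4
  blocked: P5 wants (9, 8), pool (8, 6) — not enough r4 and r3
Never able to finish: P6 and P5.
(3) Precisely 0 of the possible complete orderings are safe sequences.
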